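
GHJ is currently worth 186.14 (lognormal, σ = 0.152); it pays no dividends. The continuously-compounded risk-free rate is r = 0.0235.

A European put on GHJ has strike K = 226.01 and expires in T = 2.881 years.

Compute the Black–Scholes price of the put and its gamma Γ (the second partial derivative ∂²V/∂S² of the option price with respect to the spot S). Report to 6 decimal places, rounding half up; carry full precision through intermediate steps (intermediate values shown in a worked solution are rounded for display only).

price = 35.311416
Γ = 0.007784

σ√T = 0.152·√2.881 = 0.257997
d₁ = (ln(S/K) + (r+σ²/2)T) / (σ√T) = (ln(186.14/226.01) + (0.0235+0.152²/2)·2.881) / 0.257997 = (-0.194080 + 0.100985) / 0.257997 = -0.360838
d₂ = d₁ − σ√T = -0.360838 − 0.257997 = -0.618836
e^{−rT} = 0.934538
N(−d₁) = 0.640890,  N(−d₂) = 0.731988
Put price V = K·e^{−rT}·N(−d₂) − S·N(−d₁) = 154.606659 − 119.295244 = 35.311416
φ(d₁) = (1/√(2π))·e^{−d₁²/2} = 0.373798
Γ = φ(d₁) / (S·σ·√T) = 0.007784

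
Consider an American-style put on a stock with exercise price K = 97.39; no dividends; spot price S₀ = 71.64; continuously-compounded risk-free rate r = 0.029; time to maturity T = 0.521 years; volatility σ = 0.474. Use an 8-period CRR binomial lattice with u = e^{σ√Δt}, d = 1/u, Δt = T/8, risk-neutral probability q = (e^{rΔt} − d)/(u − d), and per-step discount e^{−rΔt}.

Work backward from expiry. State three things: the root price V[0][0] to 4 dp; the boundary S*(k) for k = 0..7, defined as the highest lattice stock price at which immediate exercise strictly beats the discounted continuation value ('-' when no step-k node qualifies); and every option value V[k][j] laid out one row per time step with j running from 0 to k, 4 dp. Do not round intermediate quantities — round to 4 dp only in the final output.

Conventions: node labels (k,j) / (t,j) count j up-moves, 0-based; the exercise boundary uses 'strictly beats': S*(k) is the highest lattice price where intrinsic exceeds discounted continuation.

Δt=0.06513  u=1.12858  d=0.88607  q=0.47759  discount=0.99811
step 8 (expiry): payoffs max(K−S,0) = 70.1700 62.7200 53.2308 41.1444 25.7500 6.1422 0.0000 0.0000 0.0000
step 7: (k=7,j=0): S=30.7200, K−S=66.6700, hold=66.4863 ⇒ V=66.6700 exercise | (k=7,j=1): S=39.1280, K−S=58.2620, hold=58.0782 ⇒ V=58.2620 exercise | (k=7,j=2): S=49.8374, K−S=47.5526, hold=47.3689 ⇒ V=47.5526 exercise | (k=7,j=3): S=63.4778, K−S=33.9122, hold=33.7284 ⇒ V=33.9122 exercise | (k=7,j=4): S=80.8517, K−S=16.5383, hold=16.3546 ⇒ V=16.5383 exercise | (k=7,j=5): S=102.9808, K−S=0.0000, hold=3.2027 ⇒ V=3.2027 continue | (k=7,j=6): S=131.1666, K−S=0.0000, hold=0.0000 ⇒ V=0.0000 continue | (k=7,j=7): S=167.0668, K−S=0.0000, hold=0.0000 ⇒ V=0.0000 continue  boundary S*=80.8517
step 6: (k=6,j=0): S=34.6700, K−S=62.7200, hold=62.5362 ⇒ V=62.7200 exercise | (k=6,j=1): S=44.1592, K−S=53.2308, hold=53.0470 ⇒ V=53.2308 exercise | (k=6,j=2): S=56.2456, K−S=41.1444, hold=40.9606 ⇒ V=41.1444 exercise | (k=6,j=3): S=71.6400, K−S=25.7500, hold=25.5662 ⇒ V=25.7500 exercise | (k=6,j=4): S=91.2478, K−S=6.1422, hold=10.1501 ⇒ V=10.1501 continue | (k=6,j=5): S=116.2224, K−S=0.0000, hold=1.6699 ⇒ V=1.6699 continue | (k=6,j=6): S=148.0324, K−S=0.0000, hold=0.0000 ⇒ V=0.0000 continue  boundary S*=71.6400
step 5: (k=5,j=0): S=39.1280, K−S=58.2620, hold=58.0782 ⇒ V=58.2620 exercise | (k=5,j=1): S=49.8374, K−S=47.5526, hold=47.3689 ⇒ V=47.5526 exercise | (k=5,j=2): S=63.4778, K−S=33.9122, hold=33.7284 ⇒ V=33.9122 exercise | (k=5,j=3): S=80.8517, K−S=16.5383, hold=18.2651 ⇒ V=18.2651 continue | (k=5,j=4): S=102.9808, K−S=0.0000, hold=6.0886 ⇒ V=6.0886 continue | (k=5,j=5): S=131.1666, K−S=0.0000, hold=0.8707 ⇒ V=0.8707 continue  boundary S*=63.4778
step 4: (k=4,j=0): S=44.1592, K−S=53.2308, hold=53.0470 ⇒ V=53.2308 exercise | (k=4,j=1): S=56.2456, K−S=41.1444, hold=40.9606 ⇒ V=41.1444 exercise | (k=4,j=2): S=71.6400, K−S=25.7500, hold=26.3894 ⇒ V=26.3894 continue | (k=4,j=3): S=91.2478, K−S=6.1422, hold=12.4262 ⇒ V=12.4262 continue | (k=4,j=4): S=116.2224, K−S=0.0000, hold=3.5898 ⇒ V=3.5898 continue  boundary S*=56.2456
step 3: (k=3,j=0): S=49.8374, K−S=47.5526, hold=47.3689 ⇒ V=47.5526 exercise | (k=3,j=1): S=63.4778, K−S=33.9122, hold=34.0332 ⇒ V=34.0332 continue | (k=3,j=2): S=80.8517, K−S=16.5383, hold=19.6835 ⇒ V=19.6835 continue | (k=3,j=3): S=102.9808, K−S=0.0000, hold=8.1905 ⇒ V=8.1905 continue  boundary S*=49.8374
step 2: (k=2,j=0): S=56.2456, K−S=41.1444, hold=41.0183 ⇒ V=41.1444 exercise | (k=2,j=1): S=71.6400, K−S=25.7500, hold=27.1286 ⇒ V=27.1286 continue | (k=2,j=2): S=91.2478, K−S=6.1422, hold=14.1678 ⇒ V=14.1678 continue  boundary S*=56.2456
step 1: (k=1,j=0): S=63.4778, K−S=33.9122, hold=34.3856 ⇒ V=34.3856 continue | (k=1,j=1): S=80.8517, K−S=16.5383, hold=20.8991 ⇒ V=20.8991 continue  boundary S*=-
step 0: (k=0,j=0): S=71.6400, K−S=25.7500, hold=27.8918 ⇒ V=27.8918 continue  boundary S*=-

price = 27.8918
boundary = - - 56.2456 49.8374 56.2456 63.4778 71.6400 80.8517
tree:
27.8918
34.3856 20.8991
41.1444 27.1286 14.1678
47.5526 34.0332 19.6835 8.1905
53.2308 41.1444 26.3894 12.4262 3.5898
58.2620 47.5526 33.9122 18.2651 6.0886 0.8707
62.7200 53.2308 41.1444 25.7500 10.1501 1.6699 0.0000
66.6700 58.2620 47.5526 33.9122 16.5383 3.2027 0.0000 0.0000
70.1700 62.7200 53.2308 41.1444 25.7500 6.1422 0.0000 0.0000 0.0000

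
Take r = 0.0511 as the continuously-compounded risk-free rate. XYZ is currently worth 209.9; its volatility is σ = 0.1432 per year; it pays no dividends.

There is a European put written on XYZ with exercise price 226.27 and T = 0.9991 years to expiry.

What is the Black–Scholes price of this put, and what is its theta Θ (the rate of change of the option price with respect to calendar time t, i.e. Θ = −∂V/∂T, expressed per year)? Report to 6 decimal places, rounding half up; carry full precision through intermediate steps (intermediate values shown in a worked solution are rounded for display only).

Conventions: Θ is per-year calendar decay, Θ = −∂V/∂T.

price = 14.845655
Θ = 0.562937

σ√T = 0.1432·√0.9991 = 0.143136
d₁ = (ln(S/K) + (r+σ²/2)T) / (σ√T) = (ln(209.9/226.27) + (0.0511+0.1432²/2)·0.9991) / 0.143136 = (-0.075098 + 0.061298) / 0.143136 = -0.096411
d₂ = d₁ − σ√T = -0.096411 − 0.143136 = -0.239547
e^{−rT} = 0.950227
N(−d₁) = 0.538403,  N(−d₂) = 0.594659
Put price V = K·e^{−rT}·N(−d₂) − S·N(−d₁) = 127.856432 − 113.010777 = 14.845655
φ(d₁) = (1/√(2π))·e^{−d₁²/2} = 0.397092
Θ = −S·φ(d₁)·σ/(2√T) + r·K·e^{−rT}·N(−d₂) = −5.970527 + 6.533464 = 0.562937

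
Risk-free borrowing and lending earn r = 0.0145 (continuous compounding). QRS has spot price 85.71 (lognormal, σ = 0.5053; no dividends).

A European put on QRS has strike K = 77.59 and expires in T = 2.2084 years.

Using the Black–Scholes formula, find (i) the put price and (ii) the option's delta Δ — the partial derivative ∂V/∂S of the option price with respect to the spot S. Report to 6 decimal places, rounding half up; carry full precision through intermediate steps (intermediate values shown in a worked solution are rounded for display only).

price = 18.599808
Δ = -0.290938

σ√T = 0.5053·√2.2084 = 0.750910
d₁ = (ln(S/K) + (r+σ²/2)T) / (σ√T) = (ln(85.71/77.59) + (0.0145+0.5053²/2)·2.2084) / 0.750910 = (0.099531 + 0.313955) / 0.750910 = 0.550646
d₂ = d₁ − σ√T = 0.550646 − 0.750910 = -0.200264
e^{−rT} = 0.968485
N(−d₁) = 0.290938,  N(−d₂) = 0.579363
Put price V = K·e^{−rT}·N(−d₂) − S·N(−d₁) = 43.536113 − 24.936305 = 18.599808
Δ = −N(−d₁) = -0.290938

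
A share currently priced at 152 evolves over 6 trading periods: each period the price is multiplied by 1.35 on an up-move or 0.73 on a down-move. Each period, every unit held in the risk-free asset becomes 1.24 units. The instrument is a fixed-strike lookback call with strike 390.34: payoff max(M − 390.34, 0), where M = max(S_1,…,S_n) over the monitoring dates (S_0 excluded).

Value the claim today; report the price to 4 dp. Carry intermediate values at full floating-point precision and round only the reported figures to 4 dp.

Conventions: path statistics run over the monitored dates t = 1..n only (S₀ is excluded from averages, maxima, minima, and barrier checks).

With p* = (R−d)/(u−d) = 0.8226, sum probability × payoff across the paths and divide by R^6.
Enumerate all 2^6 = 64 price paths (U = up ×1.35, D = down ×0.73); each path with k up-moves has probability p*^k·(1−p*)^(6−k).
DDDDDD: M=110.9600, payoff=0.0000, prob=0.000031
UDDDDD: M=205.2000, payoff=0.0000, prob=0.000145
DUDDDD: M=149.7960, payoff=0.0000, prob=0.000145
UUDDDD: M=277.0200, payoff=0.0000, prob=0.000670
DDUDDD: M=110.9600, payoff=0.0000, prob=0.000145
UDUDDD: M=205.2000, payoff=0.0000, prob=0.000670
DUUDDD: M=202.2246, payoff=0.0000, prob=0.000670
UUUDDD: M=373.9770, payoff=0.0000, prob=0.003108
DDDUDD: M=110.9600, payoff=0.0000, prob=0.000145
UDDUDD: M=205.2000, payoff=0.0000, prob=0.000670
DUDUDD: M=149.7960, payoff=0.0000, prob=0.000670
UUDUDD: M=277.0200, payoff=0.0000, prob=0.003108
DDUUDD: M=147.6240, payoff=0.0000, prob=0.000670
UDUUDD: M=273.0032, payoff=0.0000, prob=0.003108
DUUUDD: M=273.0032, payoff=0.0000, prob=0.003108
UUUUDD: M=504.8689, payoff=114.5289, prob=0.014412
DDDDUD: M=110.9600, payoff=0.0000, prob=0.000145
UDDDUD: M=205.2000, payoff=0.0000, prob=0.000670
DUDDUD: M=149.7960, payoff=0.0000, prob=0.000670
UUDDUD: M=277.0200, payoff=0.0000, prob=0.003108
DDUDUD: M=110.9600, payoff=0.0000, prob=0.000670
UDUDUD: M=205.2000, payoff=0.0000, prob=0.003108
DUUDUD: M=202.2246, payoff=0.0000, prob=0.003108
UUUDUD: M=373.9770, payoff=0.0000, prob=0.014412
DDDUUD: M=110.9600, payoff=0.0000, prob=0.000670
UDDUUD: M=205.2000, payoff=0.0000, prob=0.003108
DUDUUD: M=199.2923, payoff=0.0000, prob=0.003108
UUDUUD: M=368.5543, payoff=0.0000, prob=0.014412
DDUUUD: M=199.2923, payoff=0.0000, prob=0.003108
UDUUUD: M=368.5543, payoff=0.0000, prob=0.014412
DUUUUD: M=368.5543, payoff=0.0000, prob=0.014412
UUUUUD: M=681.5731, payoff=291.2331, prob=0.066818
DDDDDU: M=110.9600, payoff=0.0000, prob=0.000145
UDDDDU: M=205.2000, payoff=0.0000, prob=0.000670
DUDDDU: M=149.7960, payoff=0.0000, prob=0.000670
UUDDDU: M=277.0200, payoff=0.0000, prob=0.003108
DDUDDU: M=110.9600, payoff=0.0000, prob=0.000670
UDUDDU: M=205.2000, payoff=0.0000, prob=0.003108
DUUDDU: M=202.2246, payoff=0.0000, prob=0.003108
UUUDDU: M=373.9770, payoff=0.0000, prob=0.014412
DDDUDU: M=110.9600, payoff=0.0000, prob=0.000670
UDDUDU: M=205.2000, payoff=0.0000, prob=0.003108
DUDUDU: M=149.7960, payoff=0.0000, prob=0.003108
UUDUDU: M=277.0200, payoff=0.0000, prob=0.014412
DDUUDU: M=147.6240, payoff=0.0000, prob=0.003108
UDUUDU: M=273.0032, payoff=0.0000, prob=0.014412
DUUUDU: M=273.0032, payoff=0.0000, prob=0.014412
UUUUDU: M=504.8689, payoff=114.5289, prob=0.066818
DDDDUU: M=110.9600, payoff=0.0000, prob=0.000670
UDDDUU: M=205.2000, payoff=0.0000, prob=0.003108
DUDDUU: M=149.7960, payoff=0.0000, prob=0.003108
UUDDUU: M=277.0200, payoff=0.0000, prob=0.014412
DDUDUU: M=145.4834, payoff=0.0000, prob=0.003108
UDUDUU: M=269.0447, payoff=0.0000, prob=0.014412
DUUDUU: M=269.0447, payoff=0.0000, prob=0.014412
UUUDUU: M=497.5484, payoff=107.2084, prob=0.066818
DDDUUU: M=145.4834, payoff=0.0000, prob=0.003108
UDDUUU: M=269.0447, payoff=0.0000, prob=0.014412
DUDUUU: M=269.0447, payoff=0.0000, prob=0.014412
UUDUUU: M=497.5484, payoff=107.2084, prob=0.066818
DDUUUU: M=269.0447, payoff=0.0000, prob=0.014412
UDUUUU: M=497.5484, payoff=107.2084, prob=0.066818
DUUUUU: M=497.5484, payoff=107.2084, prob=0.066818
UUUUUU: M=920.1237, payoff=529.7837, prob=0.309793
Price = Σ prob·payoff / R^6 = 221.539564 / 3.635215 = 60.9426

price = 60.9426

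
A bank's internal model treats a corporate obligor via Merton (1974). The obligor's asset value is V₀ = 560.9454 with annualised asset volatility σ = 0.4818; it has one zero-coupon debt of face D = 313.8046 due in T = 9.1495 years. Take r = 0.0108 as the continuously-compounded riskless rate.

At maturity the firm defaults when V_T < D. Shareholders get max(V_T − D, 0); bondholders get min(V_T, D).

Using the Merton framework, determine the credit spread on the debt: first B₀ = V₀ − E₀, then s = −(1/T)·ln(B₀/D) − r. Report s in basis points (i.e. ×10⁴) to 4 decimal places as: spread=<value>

spread=512.8134

Apply the equity-as-call identities (strike 313.8046, horizon 9.1495 years):
d₁ = [ln(V₀/D) + (r + σ²/2)T] / (σ√T)
   = [ln(560.9454/313.8046) + (0.0108 + 0.5·0.4818²)·9.1495] / (0.4818·√9.1495)
   = [0.580853 + 1.160757] / 1.457355 = 1.195048
d₂ = d₁ − σ√T = 1.195048 − 1.457355 = -0.262307
N(d₁) = 0.883966,  N(d₂) = 0.396542,  e^(−rT) = 0.905911
E₀ = V₀·N(d₁) − D·e^(−rT)·N(d₂)
   = 560.9454·0.883966 − 313.8046·0.905911·0.396542 = 383.127985
B₀ = V₀ − E₀ = 560.9454 − 383.127985 = 177.817415
spread = −(1/T)·ln(B₀/D) − r = −(1/9.1495)·ln(177.817415/313.8046) − 0.0108 = 0.05128134
in basis points: 0.05128134 × 10⁴ = 512.8134 bp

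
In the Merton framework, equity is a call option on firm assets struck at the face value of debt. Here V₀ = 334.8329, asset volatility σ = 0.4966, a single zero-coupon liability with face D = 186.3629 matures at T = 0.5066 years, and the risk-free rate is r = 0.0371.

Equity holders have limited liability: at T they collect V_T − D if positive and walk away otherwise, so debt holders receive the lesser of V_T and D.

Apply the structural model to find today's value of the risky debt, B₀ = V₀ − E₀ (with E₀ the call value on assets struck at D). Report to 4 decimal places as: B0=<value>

Equity is a call on the firm's assets struck at D = 186.3629:
d₁ = [ln(V₀/D) + (r + σ²/2)T] / (σ√T)
   = [ln(334.8329/186.3629) + (0.0371 + 0.5·0.4966²)·0.5066] / (0.4966·√0.5066)
   = [0.585936 + 0.081262] / 0.353459 = 1.887622
d₂ = d₁ − σ√T = 1.887622 − 0.353459 = 1.534163
N(d₁) = 0.970462,  N(d₂) = 0.937505,  e^(−rT) = 0.981381
E₀ = V₀·N(d₁) − D·e^(−rT)·N(d₂)
   = 334.8329·0.970462 − 186.3629·0.981381·0.937505 = 153.479399
B₀ = V₀ − E₀ = 334.8329 − 153.479399 = 181.353501

B0=181.3535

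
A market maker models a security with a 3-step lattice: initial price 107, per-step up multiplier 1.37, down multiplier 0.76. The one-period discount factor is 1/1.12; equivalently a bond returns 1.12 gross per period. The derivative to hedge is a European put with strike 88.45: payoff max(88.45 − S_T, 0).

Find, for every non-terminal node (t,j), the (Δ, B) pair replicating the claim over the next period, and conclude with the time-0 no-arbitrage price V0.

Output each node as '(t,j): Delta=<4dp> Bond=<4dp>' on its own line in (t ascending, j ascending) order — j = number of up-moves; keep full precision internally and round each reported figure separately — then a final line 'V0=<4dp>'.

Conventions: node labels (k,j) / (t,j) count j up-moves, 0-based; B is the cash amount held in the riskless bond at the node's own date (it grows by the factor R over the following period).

No-arbitrage ⇒ martingale measure with p* = (R−d)/(u−d) = 0.5902.
Terminal payoffs: V(3,0)=41.4796, V(3,1)=3.7796, V(3,2)=0.0000, V(3,3)=0.0000
(2,0): S=61.8032. Δ = (V_up−V_dn)/(S_up−S_dn) = (3.7796−41.4796)/(84.6704−46.9704) = -1.0000. V = [p*·3.7796 + (1−p*)·41.4796]/1.12 = 17.1700. B = V − Δ·S = 78.9732.
(2,1): S=111.4084. Δ = (V_up−V_dn)/(S_up−S_dn) = (0.0000−3.7796)/(152.6295−84.6704) = -0.0556. V = [p*·0.0000 + (1−p*)·3.7796]/1.12 = 1.3831. B = V − Δ·S = 7.5791.
(2,2): S=200.8283. Δ = (V_up−V_dn)/(S_up−S_dn) = (0.0000−0.0000)/(275.1348−152.6295) = 0.0000. V = [p*·0.0000 + (1−p*)·0.0000]/1.12 = 0.0000. B = V − Δ·S = 0.0000.
(1,0): S=81.3200. Δ = (V_up−V_dn)/(S_up−S_dn) = (1.3831−17.1700)/(111.4084−61.8032) = -0.3183. V = [p*·1.3831 + (1−p*)·17.1700]/1.12 = 7.0117. B = V − Δ·S = 32.8920.
(1,1): S=146.5900. Δ = (V_up−V_dn)/(S_up−S_dn) = (0.0000−1.3831)/(200.8283−111.4084) = -0.0155. V = [p*·0.0000 + (1−p*)·1.3831]/1.12 = 0.5061. B = V − Δ·S = 2.7734.
(0,0): S=107.0000. Δ = (V_up−V_dn)/(S_up−S_dn) = (0.5061−7.0117)/(146.5900−81.3200) = -0.0997. V = [p*·0.5061 + (1−p*)·7.0117]/1.12 = 2.8324. B = V − Δ·S = 13.4974.
Check: Δ(0,0)·S0 + B(0,0) = 2.8324 = V0.

(0,0): Delta=-0.0997 Bond=13.4974
(1,0): Delta=-0.3183 Bond=32.8920
(1,1): Delta=-0.0155 Bond=2.7734
(2,0): Delta=-1.0000 Bond=78.9732
(2,1): Delta=-0.0556 Bond=7.5791
(2,2): Delta=0.0000 Bond=0.0000
V0=2.8324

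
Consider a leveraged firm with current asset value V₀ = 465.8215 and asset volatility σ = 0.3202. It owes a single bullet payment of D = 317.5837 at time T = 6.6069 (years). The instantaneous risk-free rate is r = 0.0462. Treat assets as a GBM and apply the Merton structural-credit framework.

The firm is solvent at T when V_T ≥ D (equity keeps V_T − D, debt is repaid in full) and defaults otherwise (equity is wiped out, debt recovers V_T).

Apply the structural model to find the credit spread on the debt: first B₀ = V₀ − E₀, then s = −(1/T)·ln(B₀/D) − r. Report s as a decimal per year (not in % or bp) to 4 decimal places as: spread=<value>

With assets at 465.8215 and a single debt payment of 317.5837 at 6.6069 years:
d₁ = [ln(V₀/D) + (r + σ²/2)T] / (σ√T)
   = [ln(465.8215/317.5837) + (0.0462 + 0.5·0.3202²)·6.6069] / (0.3202·√6.6069)
   = [0.383061 + 0.643935] / 0.823039 = 1.247810
d₂ = d₁ − σ√T = 1.247810 − 0.823039 = 0.424772
N(d₁) = 0.893950,  N(d₂) = 0.664499,  e^(−rT) = 0.736947
E₀ = V₀·N(d₁) − D·e^(−rT)·N(d₂)
   = 465.8215·0.893950 − 317.5837·0.736947·0.664499 = 260.900141
B₀ = V₀ − E₀ = 465.8215 − 260.900141 = 204.921359
spread = −(1/T)·ln(B₀/D) − r = −(1/6.6069)·ln(204.921359/317.5837) − 0.0462 = 0.02011175

spread=0.0201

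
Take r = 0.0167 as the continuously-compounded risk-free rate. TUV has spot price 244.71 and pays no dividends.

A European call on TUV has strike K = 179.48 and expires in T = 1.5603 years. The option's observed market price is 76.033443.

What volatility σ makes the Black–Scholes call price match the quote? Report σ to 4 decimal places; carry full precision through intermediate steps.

At σ = 0.2762 the Black–Scholes value reproduces the quote:
σ√T = 0.2762·√1.5603 = 0.345007
d₁ = (ln(S/K) + (r+σ²/2)T) / (σ√T) = (ln(244.71/179.48) + (0.0167+0.2762²/2)·1.5603) / 0.345007 = (0.310010 + 0.085572) / 0.345007 = 1.146591
d₂ = d₁ − σ√T = 1.146591 − 0.345007 = 0.801585
e^{−rT} = 0.974280
N(d₁) = 0.874225,  N(d₂) = 0.788603
V = S·N(d₁) − K·e^{−rT}·N(d₂) = 213.931540 − 137.898097 = 76.033443 (the quoted price), and the Black–Scholes price is strictly increasing in σ, so σ is unique

sigma = 0.2762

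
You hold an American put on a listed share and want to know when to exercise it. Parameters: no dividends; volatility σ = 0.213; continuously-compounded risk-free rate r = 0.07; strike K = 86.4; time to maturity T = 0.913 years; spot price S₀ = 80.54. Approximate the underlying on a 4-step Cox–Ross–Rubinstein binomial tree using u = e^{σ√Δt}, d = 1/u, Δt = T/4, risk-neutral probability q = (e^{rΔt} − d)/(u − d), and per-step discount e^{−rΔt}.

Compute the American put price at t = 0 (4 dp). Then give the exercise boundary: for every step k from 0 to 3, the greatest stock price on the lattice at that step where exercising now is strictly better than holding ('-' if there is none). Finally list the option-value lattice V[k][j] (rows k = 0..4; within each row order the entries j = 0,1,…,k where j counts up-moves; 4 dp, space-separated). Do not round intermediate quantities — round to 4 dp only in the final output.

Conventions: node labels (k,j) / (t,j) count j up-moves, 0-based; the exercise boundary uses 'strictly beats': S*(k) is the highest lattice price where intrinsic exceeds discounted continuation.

price = 8.1054
boundary = - 72.7473 65.7086 72.7473
tree:
8.1054
13.6527 3.8678
20.6914 7.4009 1.1311
27.0490 13.6527 2.5746 0.0000
32.7916 20.6914 5.8600 0.0000 0.0000

Δt=0.22825, u=1.10712, d=0.90324, q=0.55358, disc=e^(-rΔt)=0.98415
k=4 terminal: V=max(K-S,0) → 32.7916 20.6914 5.8600 0.0000 0.0000
k=3: j=0 S=59.3510 intr=27.0490 cont=25.6795 V=27.0490[EX]; j=1 S=72.7473 intr=13.6527 cont=12.2832 V=13.6527[EX]; j=2 S=89.1674 intr=0.0000 cont=2.5746 V=2.5746[hold]; j=3 S=109.2938 intr=0.0000 cont=0.0000 V=0.0000[hold]  S*(3)=72.7473
k=2: j=0 S=65.7086 intr=20.6914 cont=19.3219 V=20.6914[EX]; j=1 S=80.5400 intr=5.8600 cont=7.4009 V=7.4009[hold]; j=2 S=98.7190 intr=0.0000 cont=1.1311 V=1.1311[hold]  S*(2)=65.7086
k=1: j=0 S=72.7473 intr=13.6527 cont=13.1227 V=13.6527[EX]; j=1 S=89.1674 intr=0.0000 cont=3.8678 V=3.8678[hold]  S*(1)=72.7473
k=0: j=0 S=80.5400 intr=5.8600 cont=8.1054 V=8.1054[hold]  S*(0)=-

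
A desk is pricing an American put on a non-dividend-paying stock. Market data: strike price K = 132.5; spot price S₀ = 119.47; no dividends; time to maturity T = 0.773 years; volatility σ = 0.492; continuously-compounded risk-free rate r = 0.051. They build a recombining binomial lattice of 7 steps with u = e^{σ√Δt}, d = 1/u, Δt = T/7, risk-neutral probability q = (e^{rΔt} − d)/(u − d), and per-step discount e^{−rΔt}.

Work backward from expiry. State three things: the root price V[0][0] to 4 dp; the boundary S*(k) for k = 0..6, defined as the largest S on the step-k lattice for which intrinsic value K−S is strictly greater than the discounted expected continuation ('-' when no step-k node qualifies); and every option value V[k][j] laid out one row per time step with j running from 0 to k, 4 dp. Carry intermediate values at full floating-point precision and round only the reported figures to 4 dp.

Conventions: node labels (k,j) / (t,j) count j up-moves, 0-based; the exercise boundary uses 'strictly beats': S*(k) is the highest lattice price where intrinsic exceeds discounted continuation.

Δt=0.11043, u=1.17762, d=0.84917, q=0.47641, disc=e^(-rΔt)=0.99438
k=7 terminal: V=max(K-S,0) → 94.4616 79.7487 59.3451 31.0496 0.0000 0.0000 0.0000 0.0000
k=6: j=0 S=44.7948 intr=87.7052 cont=86.9611 V=87.7052[EX]; j=1 S=62.1209 intr=70.3791 cont=69.6349 V=70.3791[EX]; j=2 S=86.1486 intr=46.3514 cont=45.6072 V=46.3514[EX]; j=3 S=119.4700 intr=13.0300 cont=16.1659 V=16.1659[hold]; j=4 S=165.6797 intr=0.0000 cont=0.0000 V=0.0000[hold]; j=5 S=229.7628 intr=0.0000 cont=0.0000 V=0.0000[hold]; j=6 S=318.6325 intr=0.0000 cont=0.0000 V=0.0000[hold]  S*(6)=86.1486
k=5: j=0 S=52.7513 intr=79.7487 cont=79.0046 V=79.7487[EX]; j=1 S=73.1549 intr=59.3451 cont=58.6010 V=59.3451[EX]; j=2 S=101.4504 intr=31.0496 cont=31.7911 V=31.7911[hold]; j=3 S=140.6903 intr=0.0000 cont=8.4167 V=8.4167[hold]; j=4 S=195.1077 intr=0.0000 cont=0.0000 V=0.0000[hold]; j=5 S=270.5732 intr=0.0000 cont=0.0000 V=0.0000[hold]  S*(5)=73.1549
k=4: j=0 S=62.1209 intr=70.3791 cont=69.6349 V=70.3791[EX]; j=1 S=86.1486 intr=46.3514 cont=45.9585 V=46.3514[EX]; j=2 S=119.4700 intr=13.0300 cont=20.5393 V=20.5393[hold]; j=3 S=165.6797 intr=0.0000 cont=4.3822 V=4.3822[hold]; j=4 S=229.7628 intr=0.0000 cont=0.0000 V=0.0000[hold]  S*(4)=86.1486
k=3: j=0 S=73.1549 intr=59.3451 cont=58.6010 V=59.3451[EX]; j=1 S=101.4504 intr=31.0496 cont=33.8629 V=33.8629[hold]; j=2 S=140.6903 intr=0.0000 cont=12.7697 V=12.7697[hold]; j=3 S=195.1077 intr=0.0000 cont=2.2816 V=2.2816[hold]  S*(3)=73.1549
k=2: j=0 S=86.1486 intr=46.3514 cont=46.9400 V=46.9400[hold]; j=1 S=119.4700 intr=13.0300 cont=23.6801 V=23.6801[hold]; j=2 S=165.6797 intr=0.0000 cont=7.7294 V=7.7294[hold]  S*(2)=-
k=1: j=0 S=101.4504 intr=31.0496 cont=35.6573 V=35.6573[hold]; j=1 S=140.6903 intr=0.0000 cont=15.9907 V=15.9907[hold]  S*(1)=-
k=0: j=0 S=119.4700 intr=13.0300 cont=26.1403 V=26.1403[hold]  S*(0)=-

price = 26.1403
boundary = - - - 73.1549 86.1486 73.1549 86.1486
tree:
26.1403
35.6573 15.9907
46.9400 23.6801 7.7294
59.3451 33.8629 12.7697 2.2816
70.3791 46.3514 20.5393 4.3822 0.0000
79.7487 59.3451 31.7911 8.4167 0.0000 0.0000
87.7052 70.3791 46.3514 16.1659 0.0000 0.0000 0.0000
94.4616 79.7487 59.3451 31.0496 0.0000 0.0000 0.0000 0.0000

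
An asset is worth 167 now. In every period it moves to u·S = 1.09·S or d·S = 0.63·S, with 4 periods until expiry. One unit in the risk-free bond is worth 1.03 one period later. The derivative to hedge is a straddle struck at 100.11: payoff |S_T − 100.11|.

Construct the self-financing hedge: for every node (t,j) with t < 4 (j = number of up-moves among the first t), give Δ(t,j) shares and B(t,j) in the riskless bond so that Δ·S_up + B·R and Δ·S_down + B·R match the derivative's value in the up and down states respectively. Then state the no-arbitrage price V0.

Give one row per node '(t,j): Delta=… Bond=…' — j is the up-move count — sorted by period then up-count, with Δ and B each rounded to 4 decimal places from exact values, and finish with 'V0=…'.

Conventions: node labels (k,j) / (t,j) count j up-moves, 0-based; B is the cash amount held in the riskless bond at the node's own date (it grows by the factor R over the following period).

(0,0): Delta=0.8133 Bond=-54.0448
(1,0): Delta=0.0645 Bond=23.1144
(1,1): Delta=0.8782 Bond=-67.4833
(2,0): Delta=-1.0000 Bond=94.3633
(2,1): Delta=0.1568 Bond=13.2245
(2,2): Delta=0.9407 Bond=-81.9176
(3,0): Delta=-1.0000 Bond=97.1942
(3,1): Delta=-1.0000 Bond=97.1942
(3,2): Delta=0.2570 Bond=1.0853
(3,3): Delta=1.0000 Bond=-97.1942
V0=81.7700

Since d<R<u, set p* = (R−d)/(u−d) = 0.8696; price each node as the discounted p*-expectation of its children.
Payoffs at expiry: V(4,0)=73.8026, V(4,1)=54.5939, V(4,2)=21.3600, V(4,3)=36.1400, V(4,4)=135.6241
(3,0): S=41.7578. Δ = (V_up−V_dn)/(S_up−S_dn) = (54.5939−73.8026)/(45.5161−26.3074) = -1.0000. V = [p*·54.5939 + (1−p*)·73.8026]/1.03 = 55.4363. B = V − Δ·S = 97.1942.
(3,1): S=72.2477. Δ = (V_up−V_dn)/(S_up−S_dn) = (21.3600−54.5939)/(78.7500−45.5161) = -1.0000. V = [p*·21.3600 + (1−p*)·54.5939]/1.03 = 24.9465. B = V − Δ·S = 97.1942.
(3,2): S=125.0000. Δ = (V_up−V_dn)/(S_up−S_dn) = (36.1400−21.3600)/(136.2500−78.7500) = 0.2570. V = [p*·36.1400 + (1−p*)·21.3600]/1.03 = 33.2157. B = V − Δ·S = 1.0853.
(3,3): S=216.2698. Δ = (V_up−V_dn)/(S_up−S_dn) = (135.6241−36.1400)/(235.7341−136.2500) = 1.0000. V = [p*·135.6241 + (1−p*)·36.1400]/1.03 = 119.0757. B = V − Δ·S = -97.1942.
(2,0): S=66.2823. Δ = (V_up−V_dn)/(S_up−S_dn) = (24.9465−55.4363)/(72.2477−41.7578) = -1.0000. V = [p*·24.9465 + (1−p*)·55.4363]/1.03 = 28.0810. B = V − Δ·S = 94.3633.
(2,1): S=114.6789. Δ = (V_up−V_dn)/(S_up−S_dn) = (33.2157−24.9465)/(125.0000−72.2477) = 0.1568. V = [p*·33.2157 + (1−p*)·24.9465]/1.03 = 31.2011. B = V − Δ·S = 13.2245.
(2,2): S=198.4127. Δ = (V_up−V_dn)/(S_up−S_dn) = (119.0757−33.2157)/(216.2698−125.0000) = 0.9407. V = [p*·119.0757 + (1−p*)·33.2157]/1.03 = 104.7345. B = V − Δ·S = -81.9176.
(1,0): S=105.2100. Δ = (V_up−V_dn)/(S_up−S_dn) = (31.2011−28.0810)/(114.6789−66.2823) = 0.0645. V = [p*·31.2011 + (1−p*)·28.0810]/1.03 = 29.8972. B = V − Δ·S = 23.1144.
(1,1): S=182.0300. Δ = (V_up−V_dn)/(S_up−S_dn) = (104.7345−31.2011)/(198.4127−114.6789) = 0.8782. V = [p*·104.7345 + (1−p*)·31.2011]/1.03 = 92.3720. B = V − Δ·S = -67.4833.
(0,0): S=167.0000. Δ = (V_up−V_dn)/(S_up−S_dn) = (92.3720−29.8972)/(182.0300−105.2100) = 0.8133. V = [p*·92.3720 + (1−p*)·29.8972]/1.03 = 81.7700. B = V − Δ·S = -54.0448.
As a check, the time-0 holding Δ(0,0)·S0 + B(0,0) comes to 81.7700 — exactly V0.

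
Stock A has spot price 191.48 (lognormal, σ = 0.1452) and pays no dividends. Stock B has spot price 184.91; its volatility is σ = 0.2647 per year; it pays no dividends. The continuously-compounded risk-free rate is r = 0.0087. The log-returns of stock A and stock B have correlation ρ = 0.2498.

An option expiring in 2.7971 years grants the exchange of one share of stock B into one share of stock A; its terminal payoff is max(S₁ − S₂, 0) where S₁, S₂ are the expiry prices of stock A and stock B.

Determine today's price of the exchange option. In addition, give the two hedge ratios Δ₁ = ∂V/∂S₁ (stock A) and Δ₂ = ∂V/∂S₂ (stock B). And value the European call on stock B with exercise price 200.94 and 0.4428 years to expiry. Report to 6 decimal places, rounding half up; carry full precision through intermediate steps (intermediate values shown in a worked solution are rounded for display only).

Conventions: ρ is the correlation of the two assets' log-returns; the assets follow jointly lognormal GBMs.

σ_eff = √(σ₁² + σ₂² − 2ρσ₁σ₂) = √(0.1452² + 0.2647² − 2·0.2498·0.1452·0.2647) = 0.268230
d₁ = (ln(S₁/S₂) + (q₂ − q₁ + σ_eff²/2)T) / (σ_eff√T) = (ln(191.48/184.91) + (0.0 − 0.0 + 0.035974)·2.7971) / 0.448602 = 0.302130
d₂ = d₁ − σ_eff√T = 0.302130 − 0.448602 = -0.146472
N(d₁) = 0.618723,  N(d₂) = 0.441774
V = S₁·e^{−q₁T}·N(d₁) − S₂·e^{−q₂T}·N(d₂) = 118.473163 − 81.688488 = 36.784675
Δ₁ = e^{−q₁T}·N(d₁) = 0.618723;  Δ₂ = −e^{−q₂T}·N(d₂) = -0.441774
[vanilla: stock B call K=200.94]
σ√T = 0.2647·√0.4428 = 0.176140
d₁ = (ln(S/K) + (r+σ²/2)T) / (σ√T) = (ln(184.91/200.94) + (0.0087+0.2647²/2)·0.4428) / 0.176140 = (-0.083137 + 0.019365) / 0.176140 = -0.362054
d₂ = d₁ − σ√T = -0.362054 − 0.176140 = -0.538194
e^{−rT} = 0.996155
N(d₁) = 0.358656,  N(d₂) = 0.295222
price = S·N(d₁) − K·e^{−rT}·N(d₂) = 66.319056 − 59.093743 = 7.225313

exchange price = 36.784675
Δ1 = 0.618723
Δ2 = -0.441774
price(stock B call K=200.94) = 7.225313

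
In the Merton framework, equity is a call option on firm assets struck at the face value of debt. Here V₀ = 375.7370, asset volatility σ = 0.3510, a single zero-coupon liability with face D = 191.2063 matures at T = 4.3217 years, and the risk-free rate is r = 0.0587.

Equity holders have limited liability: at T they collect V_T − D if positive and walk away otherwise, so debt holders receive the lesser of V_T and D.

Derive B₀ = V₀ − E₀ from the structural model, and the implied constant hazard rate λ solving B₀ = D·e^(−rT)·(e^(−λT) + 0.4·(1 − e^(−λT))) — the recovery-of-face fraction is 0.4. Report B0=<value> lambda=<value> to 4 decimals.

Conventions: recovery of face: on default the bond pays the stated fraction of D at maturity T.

B0=140.4372 lambda=0.0216

Work the structural quantities from V₀ = 375.7370 against face 191.2063:
d₁ = [ln(V₀/D) + (r + σ²/2)T] / (σ√T)
   = [ln(375.7370/191.2063) + (0.0587 + 0.5·0.3510²)·4.3217] / (0.3510·√4.3217)
   = [0.675536 + 0.519903] / 0.729683 = 1.638299
d₂ = d₁ − σ√T = 1.638299 − 0.729683 = 0.908615
N(d₁) = 0.949320,  N(d₂) = 0.818223,  e^(−rT) = 0.775937
E₀ = V₀·N(d₁) − D·e^(−rT)·N(d₂)
   = 375.7370·0.949320 − 191.2063·0.775937·0.818223 = 235.299810
B₀ = V₀ − E₀ = 375.7370 − 235.299810 = 140.437190
e^(−λT) = (B₀·e^(rT)/D − 0.4)/(1 − 0.4) = (140.4372·1.288764/191.2063 − 0.4)/0.6 = 0.91095254
λ = −ln(0.91095254)/4.3217 = 0.021581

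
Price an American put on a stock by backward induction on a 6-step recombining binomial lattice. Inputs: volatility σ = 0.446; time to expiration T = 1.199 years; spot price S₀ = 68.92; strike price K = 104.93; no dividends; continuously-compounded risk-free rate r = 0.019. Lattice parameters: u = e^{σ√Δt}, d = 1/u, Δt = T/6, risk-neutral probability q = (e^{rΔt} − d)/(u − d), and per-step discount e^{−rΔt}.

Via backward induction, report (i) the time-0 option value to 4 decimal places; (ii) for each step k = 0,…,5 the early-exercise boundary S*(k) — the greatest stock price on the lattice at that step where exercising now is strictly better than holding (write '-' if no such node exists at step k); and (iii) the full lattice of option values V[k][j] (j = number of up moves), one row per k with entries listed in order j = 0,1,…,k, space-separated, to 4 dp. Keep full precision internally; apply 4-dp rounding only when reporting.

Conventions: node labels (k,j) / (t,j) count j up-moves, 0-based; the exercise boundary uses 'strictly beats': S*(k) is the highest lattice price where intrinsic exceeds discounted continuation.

price = 38.8752
boundary = - - 46.2563 56.4622 68.9200 84.1264
tree:
38.8752
48.7181 27.6328
58.6737 37.4247 16.3571
67.0348 48.4678 24.7603 6.6198
73.8846 58.6737 36.0100 11.7482 0.6493
79.4963 67.0348 48.4678 20.8036 1.2066 0.0000
84.0936 73.8846 58.6737 36.0100 2.2421 0.0000 0.0000

Δt=0.19983, u=1.22064, d=0.81924, q=0.45980, disc=e^(-rΔt)=0.99621
k=6 terminal: V=max(K-S,0) → 84.0936 73.8846 58.6737 36.0100 2.2421 0.0000 0.0000
k=5: j=0 S=25.4337 intr=79.4963 cont=79.0986 V=79.4963[EX]; j=1 S=37.8952 intr=67.0348 cont=66.6372 V=67.0348[EX]; j=2 S=56.4622 intr=48.4678 cont=48.0701 V=48.4678[EX]; j=3 S=84.1264 intr=20.8036 cont=20.4059 V=20.8036[EX]; j=4 S=125.3449 intr=0.0000 cont=1.2066 V=1.2066[hold]; j=5 S=186.7586 intr=0.0000 cont=0.0000 V=0.0000[hold]  S*(5)=84.1264
k=4: j=0 S=31.0454 intr=73.8846 cont=73.4870 V=73.8846[EX]; j=1 S=46.2563 intr=58.6737 cont=58.2760 V=58.6737[EX]; j=2 S=68.9200 intr=36.0100 cont=35.6124 V=36.0100[EX]; j=3 S=102.6879 intr=2.2421 cont=11.7482 V=11.7482[hold]; j=4 S=153.0008 intr=0.0000 cont=0.6493 V=0.6493[hold]  S*(4)=68.9200
k=3: j=0 S=37.8952 intr=67.0348 cont=66.6372 V=67.0348[EX]; j=1 S=56.4622 intr=48.4678 cont=48.0701 V=48.4678[EX]; j=2 S=84.1264 intr=20.8036 cont=24.7603 V=24.7603[hold]; j=3 S=125.3449 intr=0.0000 cont=6.6198 V=6.6198[hold]  S*(3)=56.4622
k=2: j=0 S=46.2563 intr=58.6737 cont=58.2760 V=58.6737[EX]; j=1 S=68.9200 intr=36.0100 cont=37.4247 V=37.4247[hold]; j=2 S=102.6879 intr=2.2421 cont=16.3571 V=16.3571[hold]  S*(2)=46.2563
k=1: j=0 S=56.4622 intr=48.4678 cont=48.7181 V=48.7181[hold]; j=1 S=84.1264 intr=20.8036 cont=27.6328 V=27.6328[hold]  S*(1)=-
k=0: j=0 S=68.9200 intr=36.0100 cont=38.8752 V=38.8752[hold]  S*(0)=-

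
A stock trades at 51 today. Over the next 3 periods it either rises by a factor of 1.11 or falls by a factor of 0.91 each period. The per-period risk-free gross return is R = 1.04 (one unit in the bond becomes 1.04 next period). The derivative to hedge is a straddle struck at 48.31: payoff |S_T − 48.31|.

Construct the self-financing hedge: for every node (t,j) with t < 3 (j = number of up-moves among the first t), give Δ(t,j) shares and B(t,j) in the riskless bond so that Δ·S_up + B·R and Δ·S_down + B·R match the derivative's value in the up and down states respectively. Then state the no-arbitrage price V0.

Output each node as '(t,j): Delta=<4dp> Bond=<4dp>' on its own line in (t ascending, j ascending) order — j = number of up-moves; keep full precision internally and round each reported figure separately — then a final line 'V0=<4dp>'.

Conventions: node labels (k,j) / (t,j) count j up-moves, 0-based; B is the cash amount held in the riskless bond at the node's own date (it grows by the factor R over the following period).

Since d<R<u, set p* = (R−d)/(u−d) = 0.6500; price each node as the discounted p*-expectation of its children.
Payoffs at expiry: V(3,0)=9.8779, V(3,1)=1.4313, V(3,2)=8.8718, V(3,3)=21.4392
(2,0): S=42.2331. Δ = (V_up−V_dn)/(S_up−S_dn) = (1.4313−9.8779)/(46.8787−38.4321) = -1.0000. V = [p*·1.4313 + (1−p*)·9.8779]/1.04 = 4.2188. B = V − Δ·S = 46.4519.
(2,1): S=51.5151. Δ = (V_up−V_dn)/(S_up−S_dn) = (8.8718−1.4313)/(57.1818−46.8787) = 0.7222. V = [p*·8.8718 + (1−p*)·1.4313]/1.04 = 6.0265. B = V − Δ·S = -31.1760.
(2,2): S=62.8371. Δ = (V_up−V_dn)/(S_up−S_dn) = (21.4392−8.8718)/(69.7492−57.1818) = 1.0000. V = [p*·21.4392 + (1−p*)·8.8718]/1.04 = 16.3852. B = V − Δ·S = -46.4519.
(1,0): S=46.4100. Δ = (V_up−V_dn)/(S_up−S_dn) = (6.0265−4.2188)/(51.5151−42.2331) = 0.1948. V = [p*·6.0265 + (1−p*)·4.2188]/1.04 = 5.1864. B = V − Δ·S = -3.8521.
(1,1): S=56.6100. Δ = (V_up−V_dn)/(S_up−S_dn) = (16.3852−6.0265)/(62.8371−51.5151) = 0.9149. V = [p*·16.3852 + (1−p*)·6.0265]/1.04 = 12.2689. B = V − Δ·S = -39.5244.
(0,0): S=51.0000. Δ = (V_up−V_dn)/(S_up−S_dn) = (12.2689−5.1864)/(56.6100−46.4100) = 0.6944. V = [p*·12.2689 + (1−p*)·5.1864]/1.04 = 9.4135. B = V − Δ·S = -25.9991.
Sanity check at the root: Δ(0,0)·S0 + B(0,0) reproduces V0 = 9.4135.

(0,0): Delta=0.6944 Bond=-25.9991
(1,0): Delta=0.1948 Bond=-3.8521
(1,1): Delta=0.9149 Bond=-39.5244
(2,0): Delta=-1.0000 Bond=46.4519
(2,1): Delta=0.7222 Bond=-31.1760
(2,2): Delta=1.0000 Bond=-46.4519
V0=9.4135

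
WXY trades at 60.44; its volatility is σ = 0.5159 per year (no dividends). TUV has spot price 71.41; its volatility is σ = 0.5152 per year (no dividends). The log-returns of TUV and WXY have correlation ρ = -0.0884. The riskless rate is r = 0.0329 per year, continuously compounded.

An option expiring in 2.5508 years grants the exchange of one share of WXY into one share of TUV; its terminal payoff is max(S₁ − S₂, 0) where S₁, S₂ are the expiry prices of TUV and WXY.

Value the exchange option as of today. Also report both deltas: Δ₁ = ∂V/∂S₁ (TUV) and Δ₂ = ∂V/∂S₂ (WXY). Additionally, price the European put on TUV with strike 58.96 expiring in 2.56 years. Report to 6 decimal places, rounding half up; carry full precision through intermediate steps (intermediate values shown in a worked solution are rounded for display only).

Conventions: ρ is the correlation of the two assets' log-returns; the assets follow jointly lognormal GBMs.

σ_eff = √(σ₁² + σ₂² − 2ρσ₁σ₂) = √(0.5152² + 0.5159² − 2·-0.0884·0.5152·0.5159) = 0.760642
d₁ = (ln(S₁/S₂) + (q₂ − q₁ + σ_eff²/2)T) / (σ_eff√T) = (ln(71.41/60.44) + (0.0 − 0.0 + 0.289288)·2.5508) / 1.214838 = 0.744710
d₂ = d₁ − σ_eff√T = 0.744710 − 1.214838 = -0.470128
N(d₁) = 0.771777,  N(d₂) = 0.319132
V = S₁·e^{−q₁T}·N(d₁) − S₂·e^{−q₂T}·N(d₂) = 55.112565 − 19.288334 = 35.824231
Δ₁ = e^{−q₁T}·N(d₁) = 0.771777;  Δ₂ = −e^{−q₂T}·N(d₂) = -0.319132
[vanilla: TUV put K=58.96]
σ√T = 0.5152·√2.56 = 0.824320
d₁ = (ln(S/K) + (r+σ²/2)T) / (σ√T) = (ln(71.41/58.96) + (0.0329+0.5152²/2)·2.56) / 0.824320 = (0.191579 + 0.423976) / 0.824320 = 0.746742
d₂ = d₁ − σ√T = 0.746742 − 0.824320 = -0.077578
e^{−rT} = 0.919225
N(−d₁) = 0.227610,  N(−d₂) = 0.530918
price = K·e^{−rT}·N(−d₂) − S·N(−d₁) = 28.774448 − 16.253605 = 12.520843

exchange price = 35.824231
Δ1 = 0.771777
Δ2 = -0.319132
price(TUV put K=58.96) = 12.520843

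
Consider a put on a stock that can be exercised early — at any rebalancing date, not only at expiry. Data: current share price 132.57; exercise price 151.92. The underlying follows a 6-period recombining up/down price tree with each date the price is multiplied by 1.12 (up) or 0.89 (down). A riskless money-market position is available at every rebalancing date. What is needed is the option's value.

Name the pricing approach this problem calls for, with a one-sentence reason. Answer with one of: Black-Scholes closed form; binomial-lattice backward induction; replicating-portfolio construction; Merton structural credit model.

Key observation: with exercise allowed before expiry on a discrete up/down model (6 steps from spot 132.57), the strike-151.92 put's value must be rolled back through the tree testing early exercise at each node.

framework: binomial-lattice backward induction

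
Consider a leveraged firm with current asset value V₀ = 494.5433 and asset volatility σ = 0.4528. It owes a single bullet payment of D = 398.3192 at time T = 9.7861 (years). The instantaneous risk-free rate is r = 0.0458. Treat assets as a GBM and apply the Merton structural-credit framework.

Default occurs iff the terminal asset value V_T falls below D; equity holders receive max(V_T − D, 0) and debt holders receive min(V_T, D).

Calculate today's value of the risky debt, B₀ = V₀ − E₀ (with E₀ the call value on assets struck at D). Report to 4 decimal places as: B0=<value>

B0=162.2860

With assets at 494.5433 and a single debt payment of 398.3192 at 9.7861 years:
d₁ = [ln(V₀/D) + (r + σ²/2)T] / (σ√T)
   = [ln(494.5433/398.3192) + (0.0458 + 0.5·0.4528²)·9.7861] / (0.4528·√9.7861)
   = [0.216381 + 1.451415] / 1.416483 = 1.177421
d₂ = d₁ − σ√T = 1.177421 − 1.416483 = -0.239062
N(d₁) = 0.880486,  N(d₂) = 0.405529,  e^(−rT) = 0.638775
E₀ = V₀·N(d₁) − D·e^(−rT)·N(d₂)
   = 494.5433·0.880486 − 398.3192·0.638775·0.405529 = 332.257317
B₀ = V₀ − E₀ = 494.5433 − 332.257317 = 162.285983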